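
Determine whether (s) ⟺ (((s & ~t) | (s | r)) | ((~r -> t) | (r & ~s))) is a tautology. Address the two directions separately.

(⇒) holds; (⇐) fails.

[⇒] Assume the antecedent. If s is true, the consequent reduces to true regardless of the other variables. If s is false, the antecedent cannot hold. Either way the consequent holds.

[⇐] This fails. Under s = F, t = T, r = F, the left side is false but the right side is true.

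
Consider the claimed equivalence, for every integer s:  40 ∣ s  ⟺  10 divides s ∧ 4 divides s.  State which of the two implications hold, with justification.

The forward direction holds; the converse fails.

(⇒) If 40 ∣ s, write s = 40q. Since 40 = 4·10, s = 10·(4q), so 10 ∣ s; and since 40 = 10·4, s = 4·(10q), so 4 ∣ s.

(⇐) This fails: take s = 20. Both 10 ∣ 20 and 4 ∣ 20, yet 20 is not a multiple of 40 (since 20 = 0·40 + 20), so 40 ∤ 20.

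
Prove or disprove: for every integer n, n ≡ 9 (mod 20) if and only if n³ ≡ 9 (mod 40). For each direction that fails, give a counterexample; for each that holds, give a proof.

[⇒] This fails: take n = 29. Then 29 ≡ 9 (mod 20), but 29³ = 24389 ≡ 29 (mod 40), not 9.

[⇐] Conversely, the residues r modulo 40 with r³ ≡ 9 (mod 40) are exactly {9}, and each is ≡ 9 (mod 20).

Only the converse holds.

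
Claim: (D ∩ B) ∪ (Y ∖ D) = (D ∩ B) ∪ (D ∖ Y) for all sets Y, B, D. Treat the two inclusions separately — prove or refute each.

(⊆) fails and (⊇) fails.

(⊆) This inclusion fails. Take Y = {1}, B = ∅, D = ∅; then 1 ∈ (D ∩ B) ∪ (Y ∖ D) but 1 ∉ (D ∩ B) ∪ (D ∖ Y).

(⊇) This inclusion fails. Take Y = ∅, B = ∅, D = {1}; then 1 ∈ (D ∩ B) ∪ (D ∖ Y) but 1 ∉ (D ∩ B) ∪ (Y ∖ D).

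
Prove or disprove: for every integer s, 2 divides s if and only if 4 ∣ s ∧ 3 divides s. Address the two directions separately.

Forward direction. This fails: take s = 2. Certainly 2 ∣ 2, but 4 ∤ 2.

Converse. Suppose 4 ∣ s and 3 ∣ s. Any common multiple of 4 and 3 is a multiple of their lcm; here gcd(4, 3) = 1, so lcm(4, 3) = 4·3 = 12, so 12 ∣ s. Since 2 ∣ 12, it follows that 2 ∣ s.

(⇒) fails; (⇐) holds.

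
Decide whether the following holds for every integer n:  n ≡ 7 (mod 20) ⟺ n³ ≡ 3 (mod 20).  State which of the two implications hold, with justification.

Equivalent; both directions hold.

(⇐) Suppose n³ ≡ 3 (mod 20). The only residue r in {0, …, 19} with r³ ≡ 3 (mod 20) is r = 7, so n ≡ 7 (mod 20).

(⇒) Suppose n ≡ 7 (mod 20). Write n = 20j + 7. Then (20j + 7)³ = 8000j³ + 8400j² + 2940j + 343 = 20(400j³ + 420j² + 147j + 17) + 3, so n³ ≡ 3 (mod 20).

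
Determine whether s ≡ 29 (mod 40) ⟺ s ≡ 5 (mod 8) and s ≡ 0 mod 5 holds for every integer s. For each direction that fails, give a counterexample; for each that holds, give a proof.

(⟹) This fails: s = 29 gives 29 ≡ 29 (mod 40) but 29 ≡ 4 (mod 5), so the conjunction on the right does not hold.

(⟸) This fails: s = 5 satisfies both congruences on the right (5 ≡ 5 mod 8 and 5 ≡ 0 mod 5) yet 5 ≡ 5 (mod 40), not 29.

Neither direction holds.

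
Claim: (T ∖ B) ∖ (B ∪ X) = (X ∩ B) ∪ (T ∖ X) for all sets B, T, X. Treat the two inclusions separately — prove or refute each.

Forward inclusion. Let x ∈ (T ∖ B) ∖ (B ∪ X). Then x ∈ T and x ∉ B, X, from which x ∈ (X ∩ B) ∪ (T ∖ X).

Reverse inclusion. This inclusion fails. Take B = {1}, T = {1}, X = ∅; then 1 ∈ (X ∩ B) ∪ (T ∖ X) but 1 ∉ (T ∖ B) ∖ (B ∪ X).

(⊆) holds; (⊇) fails.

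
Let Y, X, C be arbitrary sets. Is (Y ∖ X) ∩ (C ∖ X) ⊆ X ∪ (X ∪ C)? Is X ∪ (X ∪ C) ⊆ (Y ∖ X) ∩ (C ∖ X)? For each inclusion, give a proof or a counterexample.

Only the forward inclusion holds.

(⊆) Let x ∈ (Y ∖ X) ∩ (C ∖ X). Then x ∈ Y ∩ C and x ∉ X, from which x ∈ X ∪ (X ∪ C).

(⊇) This inclusion fails. Take Y = ∅, X = {1}, C = ∅; then 1 ∈ X ∪ (X ∪ C) but 1 ∉ (Y ∖ X) ∩ (C ∖ X).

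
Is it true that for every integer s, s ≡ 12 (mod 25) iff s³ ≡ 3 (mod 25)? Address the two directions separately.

Both directions hold.

(⇒) Suppose s ≡ 12 (mod 25). Write s = 25j + 12. Then (25j + 12)³ = 15625j³ + 22500j² + 10800j + 1728 = 25(625j³ + 900j² + 432j + 69) + 3, so s³ ≡ 3 (mod 25).

(⇐) Conversely, suppose s³ ≡ 3 (mod 25). The only residue r in {0, …, 24} with r³ ≡ 3 (mod 25) is r = 12, so s ≡ 12 (mod 25).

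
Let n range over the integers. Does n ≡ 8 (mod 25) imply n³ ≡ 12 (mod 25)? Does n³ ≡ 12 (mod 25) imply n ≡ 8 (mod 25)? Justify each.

Equivalent; both directions hold.

(⟸) Suppose n³ ≡ 12 (mod 25). The only residue r in {0, …, 24} with r³ ≡ 12 (mod 25) is r = 8, so n ≡ 8 (mod 25).

(⟹) Suppose n ≡ 8 (mod 25). Write n = 25j + 8. Then (25j + 8)³ = 15625j³ + 15000j² + 4800j + 512 = 25(625j³ + 600j² + 192j + 20) + 12, so n³ ≡ 12 (mod 25).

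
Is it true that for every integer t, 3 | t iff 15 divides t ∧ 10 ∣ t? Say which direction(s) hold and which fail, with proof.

(⟹) This fails: take t = 3. Certainly 3 ∣ 3, but 15 ∤ 3.

(⟸) Suppose 15 ∣ t and 10 ∣ t. Any common multiple of 15 and 10 is a multiple of their lcm; here lcm(15, 10) = 15·10/gcd(15, 10) = 150/5 = 30, so 30 ∣ t. Since 3 ∣ 30, it follows that 3 ∣ t.

(⇒) fails; (⇐) holds.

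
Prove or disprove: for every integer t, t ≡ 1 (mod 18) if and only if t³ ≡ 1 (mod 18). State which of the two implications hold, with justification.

[⇒] Suppose t ≡ 1 (mod 18). Write t = 18j + 1. Then (18j + 1)³ = 5832j³ + 972j² + 54j + 1 = 18(324j³ + 54j² + 3j) + 1, so t³ ≡ 1 (mod 18).

[⇐] This fails: take t = 7. Then 7³ = 343 ≡ 1 (mod 18), yet 7 ≡ 7 (mod 18), not 1.

Only the forward direction holds.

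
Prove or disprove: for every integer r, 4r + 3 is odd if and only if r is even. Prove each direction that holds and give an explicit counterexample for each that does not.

Only the reverse direction holds.

Forward direction. This fails: take r = 1. Then 4r + 3 = 7, which is odd, yet r = 1 is odd, not even.

Converse. Suppose r is even. Since 4 is even, 4r is even for every r, so 4r + 3 has the same parity as 3, which is odd. Hence 4r + 3 is odd.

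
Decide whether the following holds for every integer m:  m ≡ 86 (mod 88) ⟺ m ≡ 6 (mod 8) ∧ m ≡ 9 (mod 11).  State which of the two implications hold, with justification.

Both directions hold; the statement is true.

Forward direction. Suppose m ≡ 86 (mod 88); write m = 88j + 86. Since 8 ∣ 88, reducing mod 8 gives m ≡ 86 ≡ 6 (mod 8); since 11 ∣ 88, reducing mod 11 gives m ≡ 86 ≡ 9 (mod 11).

Converse. If m ≡ 6 (mod 8) and m ≡ 9 (mod 11), then by the Chinese remainder theorem m ≡ 86 (mod 88). This is exactly m ≡ 86 (mod 88).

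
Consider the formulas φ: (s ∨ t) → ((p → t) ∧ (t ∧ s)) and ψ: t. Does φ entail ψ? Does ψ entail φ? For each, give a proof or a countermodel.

Neither implication holds.

(⇒) This fails. Under p = F, t = F, s = F, the left side is true but the right side is false.

(⇐) This fails. Under p = F, t = T, s = F, the left side is false but the right side is true.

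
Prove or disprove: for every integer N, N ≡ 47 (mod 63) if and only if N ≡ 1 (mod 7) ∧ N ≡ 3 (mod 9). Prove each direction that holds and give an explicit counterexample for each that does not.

Neither direction holds.

(⟹) This fails: N = 47 gives 47 ≡ 47 (mod 63) but 47 ≡ 5 (mod 7), so the conjunction on the right does not hold.

(⟸) This fails: N = 57 satisfies both congruences on the right (57 ≡ 1 mod 7 and 57 ≡ 3 mod 9) yet 57 ≡ 57 (mod 63), not 47.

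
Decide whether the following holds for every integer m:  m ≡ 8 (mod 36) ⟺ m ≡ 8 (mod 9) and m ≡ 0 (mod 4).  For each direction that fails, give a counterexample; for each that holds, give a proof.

[⇒] Suppose m ≡ 8 (mod 36); write m = 36j + 8. Since 9 ∣ 36, reducing mod 9 gives m ≡ 8 (mod 9); since 4 ∣ 36, reducing mod 4 gives m ≡ 8 ≡ 0 (mod 4).

[⇐] Conversely, if m ≡ 8 (mod 9) and m ≡ 0 (mod 4), then by the Chinese remainder theorem m ≡ 8 (mod 36). This is exactly m ≡ 8 (mod 36).

Both directions hold; the statement is true.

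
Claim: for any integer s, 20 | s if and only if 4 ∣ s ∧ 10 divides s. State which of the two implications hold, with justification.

(⟹) If 20 ∣ s, write s = 20q. Since 20 = 5·4, s = 4·(5q), so 4 ∣ s; and since 20 = 2·10, s = 10·(2q), so 10 ∣ s.

(⟸) Suppose 4 ∣ s and 10 ∣ s. Any common multiple of 4 and 10 is a multiple of their lcm; here lcm(4, 10) = 4·10/gcd(4, 10) = 40/2 = 20, so 20 ∣ s.

Both directions hold.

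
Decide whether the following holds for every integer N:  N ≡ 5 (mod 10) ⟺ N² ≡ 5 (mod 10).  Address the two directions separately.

Both implications hold.

Converse. For the converse, argue contrapositively. If N ≢ 5 (mod 10), then N is congruent to one of 0, 1, 2, 3, 4, 6, 7, 8, 9 modulo 10, and these give N² ≡ 0, 1, 4, 9, 6, 6, 9, 4, 1 respectively — never 5.

Forward direction. Suppose N ≡ 5 (mod 10). Write N = 10j + 5. Then (10j + 5)² = 100j² + 100j + 25 = 10(10j² + 10j + 2) + 5, so N² ≡ 5 (mod 10).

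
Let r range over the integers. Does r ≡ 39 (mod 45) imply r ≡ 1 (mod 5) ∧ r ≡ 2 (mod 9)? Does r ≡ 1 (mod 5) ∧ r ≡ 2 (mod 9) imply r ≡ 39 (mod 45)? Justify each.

(⇒) fails and (⇐) fails.

(→) This fails: r = 39 gives 39 ≡ 39 (mod 45) but 39 ≡ 4 (mod 5), so the conjunction on the right does not hold.

(←) This fails: r = 11 satisfies both congruences on the right (11 ≡ 1 mod 5 and 11 ≡ 2 mod 9) yet 11 ≡ 11 (mod 45), not 39.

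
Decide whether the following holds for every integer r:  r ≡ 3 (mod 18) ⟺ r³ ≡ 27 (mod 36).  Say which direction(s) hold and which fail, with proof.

(→) This fails: take r = 21. Then 21 ≡ 3 (mod 18), but 21³ = 9261 ≡ 9 (mod 36), not 27.

(←) This fails: take r = 15. Then 15³ = 3375 ≡ 27 (mod 36), yet 15 ≡ 15 (mod 18), not 3.

Neither direction holds.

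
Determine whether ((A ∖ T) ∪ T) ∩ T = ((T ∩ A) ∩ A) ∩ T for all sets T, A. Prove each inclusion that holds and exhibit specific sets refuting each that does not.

Only the reverse inclusion holds.

(⟹) This inclusion fails. Take T = {1}, A = ∅; then 1 ∈ ((A ∖ T) ∪ T) ∩ T but 1 ∉ ((T ∩ A) ∩ A) ∩ T.

(⟸) Let x ∈ ((T ∩ A) ∩ A) ∩ T. Then x ∈ T ∩ A, from which x ∈ ((A ∖ T) ∪ T) ∩ T.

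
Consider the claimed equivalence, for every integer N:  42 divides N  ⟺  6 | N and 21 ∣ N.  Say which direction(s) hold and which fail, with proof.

[⇒] If 42 ∣ N, write N = 42q. Since 42 = 7·6, N = 6·(7q), so 6 ∣ N; and since 42 = 2·21, N = 21·(2q), so 21 ∣ N.

[⇐] Suppose 6 ∣ N and 21 ∣ N. Any common multiple of 6 and 21 is a multiple of their lcm; here lcm(6, 21) = 6·21/gcd(6, 21) = 126/3 = 42, so 42 ∣ N.

Equivalent; both directions hold.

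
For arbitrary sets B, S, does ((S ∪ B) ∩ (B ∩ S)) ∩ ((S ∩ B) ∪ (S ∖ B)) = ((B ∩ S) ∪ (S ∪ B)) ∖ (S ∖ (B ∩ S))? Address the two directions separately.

The sets are not equal: only the forward inclusion holds.

Forward inclusion. Let x ∈ ((S ∪ B) ∩ (B ∩ S)) ∩ ((S ∩ B) ∪ (S ∖ B)). Then x ∈ B ∩ S, from which x ∈ ((B ∩ S) ∪ (S ∪ B)) ∖ (S ∖ (B ∩ S)).

Reverse inclusion. This inclusion fails. Take B = {1}, S = ∅; then 1 ∈ ((B ∩ S) ∪ (S ∪ B)) ∖ (S ∖ (B ∩ S)) but 1 ∉ ((S ∪ B) ∩ (B ∩ S)) ∩ ((S ∩ B) ∪ (S ∖ B)).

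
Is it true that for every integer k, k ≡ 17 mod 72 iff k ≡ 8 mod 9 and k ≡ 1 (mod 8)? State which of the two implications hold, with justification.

(⇒) Suppose k ≡ 17 (mod 72); write k = 72j + 17. Since 9 ∣ 72, reducing mod 9 gives k ≡ 17 ≡ 8 (mod 9); since 8 ∣ 72, reducing mod 8 gives k ≡ 17 ≡ 1 (mod 8).

(⇐) Conversely, if k ≡ 8 (mod 9) and k ≡ 1 (mod 8), then by the Chinese remainder theorem k ≡ 17 (mod 72). This is exactly k ≡ 17 (mod 72).

The biconditional holds.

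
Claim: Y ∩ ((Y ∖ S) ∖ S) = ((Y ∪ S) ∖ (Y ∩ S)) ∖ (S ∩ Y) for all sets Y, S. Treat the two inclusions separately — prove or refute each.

(⟹) Let x ∈ Y ∩ ((Y ∖ S) ∖ S). Then x ∈ Y and x ∉ S, from which x ∈ ((Y ∪ S) ∖ (Y ∩ S)) ∖ (S ∩ Y).

(⟸) This inclusion fails. Take Y = ∅, S = {1}; then 1 ∈ ((Y ∪ S) ∖ (Y ∩ S)) ∖ (S ∩ Y) but 1 ∉ Y ∩ ((Y ∖ S) ∖ S).

(⊆) holds; (⊇) fails.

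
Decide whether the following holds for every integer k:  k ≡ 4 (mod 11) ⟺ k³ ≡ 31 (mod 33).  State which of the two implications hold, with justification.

(⇒) This fails: take k = 15. Then 15 ≡ 4 (mod 11), but 15³ = 3375 ≡ 9 (mod 33), not 31.

(⇐) Conversely, the residues r modulo 33 with r³ ≡ 31 (mod 33) are exactly {4}, and each is ≡ 4 (mod 11).

Only the converse holds.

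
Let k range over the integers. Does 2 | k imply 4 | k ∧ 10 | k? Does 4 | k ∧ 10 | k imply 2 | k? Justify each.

(⇒) fails; (⇐) holds.

[⇒] This fails: take k = 2. Certainly 2 ∣ 2, but 4 ∤ 2.

[⇐] Suppose 4 ∣ k and 10 ∣ k. Any common multiple of 4 and 10 is a multiple of their lcm; here lcm(4, 10) = 4·10/gcd(4, 10) = 40/2 = 20, so 20 ∣ k. Since 2 ∣ 20, it follows that 2 ∣ k.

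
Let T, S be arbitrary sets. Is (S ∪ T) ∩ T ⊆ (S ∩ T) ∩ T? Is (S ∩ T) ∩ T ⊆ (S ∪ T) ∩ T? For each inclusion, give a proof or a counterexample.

Forward inclusion. This inclusion fails. Take T = {1}, S = ∅; then 1 ∈ (S ∪ T) ∩ T but 1 ∉ (S ∩ T) ∩ T.

Reverse inclusion. Let x ∈ (S ∩ T) ∩ T. Then x ∈ T ∩ S, from which x ∈ (S ∪ T) ∩ T.

(⊆) fails; (⊇) holds.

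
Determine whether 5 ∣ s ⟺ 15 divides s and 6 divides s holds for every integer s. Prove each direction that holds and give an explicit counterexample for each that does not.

Forward direction. This fails: take s = 5. Certainly 5 ∣ 5, but 15 ∤ 5.

Converse. Suppose 15 ∣ s and 6 ∣ s. Any common multiple of 15 and 6 is a multiple of their lcm; here lcm(15, 6) = 15·6/gcd(15, 6) = 90/3 = 30, so 30 ∣ s. Since 5 ∣ 30, it follows that 5 ∣ s.

Only the reverse direction holds.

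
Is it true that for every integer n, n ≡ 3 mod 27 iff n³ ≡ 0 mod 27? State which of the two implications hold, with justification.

Forward direction. Suppose n ≡ 3 mod 27. Write n = 27j + 3. Then (27j + 3)³ = 19683j³ + 6561j² + 729j + 27 = 27(729j³ + 243j² + 27j + 1) + 0, so n³ ≡ 0 (mod 27).

Converse. This fails: take n = 0. Then 0³ = 0 ≡ 0 (mod 27), yet 0 ≡ 0 (mod 27), not 3.

(⇒) holds; (⇐) fails.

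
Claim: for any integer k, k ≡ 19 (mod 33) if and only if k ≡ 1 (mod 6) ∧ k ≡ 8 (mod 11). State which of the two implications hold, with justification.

(→) This fails: k = 52 gives 52 ≡ 19 (mod 33) but 52 ≡ 4 (mod 6), so the conjunction on the right does not hold.

(←) Conversely, if k ≡ 1 (mod 6) and k ≡ 8 (mod 11), then by the Chinese remainder theorem k ≡ 19 (mod 66). Since 19 ≡ 19 (mod 33) and 33 ∣ 66, we get k ≡ 19 (mod 33).

Not equivalent: only (⇐) holds.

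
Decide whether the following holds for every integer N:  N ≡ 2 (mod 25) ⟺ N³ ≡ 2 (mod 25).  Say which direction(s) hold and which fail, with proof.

Neither direction holds.

(⇒) This fails: take N = 2. Then 2 ≡ 2 (mod 25), but 2³ = 8 ≡ 8 (mod 25), not 2.

(⇐) This fails: take N = 3. Then 3³ = 27 ≡ 2 (mod 25), yet 3 ≡ 3 (mod 25), not 2.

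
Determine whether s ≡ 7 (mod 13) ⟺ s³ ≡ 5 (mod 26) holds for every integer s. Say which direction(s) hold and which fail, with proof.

(⟹) This fails: take s = 20. Then 20 ≡ 7 (mod 13), but 20³ = 8000 ≡ 18 (mod 26), not 5.

(⟸) This fails: take s = 11. Then 11³ = 1331 ≡ 5 (mod 26), yet 11 ≡ 11 (mod 13), not 7.

Neither direction holds.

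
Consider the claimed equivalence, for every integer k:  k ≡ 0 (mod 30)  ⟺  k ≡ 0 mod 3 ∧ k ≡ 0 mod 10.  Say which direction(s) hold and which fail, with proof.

The biconditional holds.

(⟹) Suppose k ≡ 0 (mod 30); write k = 30j + 0. Since 3 ∣ 30, reducing mod 3 gives k ≡ 0 (mod 3); since 10 ∣ 30, reducing mod 10 gives k ≡ 0 (mod 10).

(⟸) Conversely, if k ≡ 0 (mod 3) and k ≡ 0 (mod 10), then by the Chinese remainder theorem k ≡ 0 (mod 30). This is exactly k ≡ 0 (mod 30).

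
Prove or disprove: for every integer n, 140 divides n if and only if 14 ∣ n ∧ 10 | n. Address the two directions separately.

(⟹) If 140 ∣ n, write n = 140q. Since 140 = 10·14, n = 14·(10q), so 14 ∣ n; and since 140 = 14·10, n = 10·(14q), so 10 ∣ n.

(⟸) This fails: take n = 70. Both 14 ∣ 70 and 10 ∣ 70, yet 70 is not a multiple of 140 (since 70 = 0·140 + 70), so 140 ∤ 70.

Only the forward implication holds.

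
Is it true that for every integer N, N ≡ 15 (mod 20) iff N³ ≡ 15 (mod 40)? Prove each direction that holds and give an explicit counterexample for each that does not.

The forward direction fails; the converse holds.

(⟸) The residues r modulo 40 with r³ ≡ 15 (mod 40) are exactly {15}, and each is ≡ 15 (mod 20).

(⟹) This fails: take N = 35. Then 35 ≡ 15 (mod 20), but 35³ = 42875 ≡ 35 (mod 40), not 15.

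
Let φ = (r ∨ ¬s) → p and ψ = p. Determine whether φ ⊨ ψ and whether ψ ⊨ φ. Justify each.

Forward direction. This fails. Under s = T, r = F, p = F, the left side is true but the right side is false.

Converse. Assume the antecedent. If s is true, the antecedent forces (s = T, r = F, p = T) or (s = T, r = T, p = T), and (r ∨ ¬s) → p holds there. If s is false, the antecedent forces (s = F, r = F, p = T) or (s = F, r = T, p = T), and (r ∨ ¬s) → p holds there. Either way (r ∨ ¬s) → p holds.

(⇒) fails; (⇐) holds.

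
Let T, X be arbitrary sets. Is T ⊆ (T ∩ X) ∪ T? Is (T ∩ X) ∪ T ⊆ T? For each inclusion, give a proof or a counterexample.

Forward inclusion. Let x ∈ T. Then either x ∈ T and x ∉ X; or x ∈ T ∩ X. In each case x ∈ (T ∩ X) ∪ T, so T ⊆ (T ∩ X) ∪ T.

Reverse inclusion. Let x ∈ (T ∩ X) ∪ T. Then either x ∈ T and x ∉ X; or x ∈ T ∩ X. In each case x ∈ T, so (T ∩ X) ∪ T ⊆ T.

The two sets are equal.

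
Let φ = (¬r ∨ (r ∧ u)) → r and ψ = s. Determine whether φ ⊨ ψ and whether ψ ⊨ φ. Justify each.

Forward direction. This fails. Under r = T, u = F, s = F, the left side is true but the right side is false.

Converse. This fails. Under r = F, u = F, s = T, the left side is false but the right side is true.

Neither implication holds.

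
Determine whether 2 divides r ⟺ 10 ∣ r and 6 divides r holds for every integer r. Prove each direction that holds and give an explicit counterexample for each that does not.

(⟹) This fails: take r = 2. Certainly 2 ∣ 2, but 10 ∤ 2.

(⟸) Suppose 10 ∣ r and 6 ∣ r. Any common multiple of 10 and 6 is a multiple of their lcm; here lcm(10, 6) = 10·6/gcd(10, 6) = 60/2 = 30, so 30 ∣ r. Since 2 ∣ 30, it follows that 2 ∣ r.

The forward direction fails; the converse holds.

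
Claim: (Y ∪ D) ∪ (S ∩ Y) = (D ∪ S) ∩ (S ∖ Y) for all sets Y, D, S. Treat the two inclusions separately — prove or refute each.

(⊆) fails and (⊇) fails.

(⊆) This inclusion fails. Take Y = {1}, D = ∅, S = ∅; then 1 ∈ (Y ∪ D) ∪ (S ∩ Y) but 1 ∉ (D ∪ S) ∩ (S ∖ Y).

(⊇) This inclusion fails. Take Y = ∅, D = ∅, S = {1}; then 1 ∈ (D ∪ S) ∩ (S ∖ Y) but 1 ∉ (Y ∪ D) ∪ (S ∩ Y).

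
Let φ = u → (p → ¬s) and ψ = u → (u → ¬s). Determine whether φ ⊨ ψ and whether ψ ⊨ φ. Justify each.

(⇒) This fails. Under u = T, s = T, p = F, the left side is true but the right side is false.

(⇐) Assume the antecedent. If u is true, the antecedent forces (u = T, s = F, p = F) or (u = T, s = F, p = T), and u → (p → ¬s) holds there. If u is false, u → (p → ¬s) reduces to true regardless of the other variables. Either way u → (p → ¬s) holds.

Only the converse holds.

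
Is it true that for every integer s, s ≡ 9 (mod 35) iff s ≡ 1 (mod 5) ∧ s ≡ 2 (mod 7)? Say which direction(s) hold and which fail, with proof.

Both directions fail.

Forward direction. This fails: s = 9 gives 9 ≡ 9 (mod 35) but 9 ≡ 4 (mod 5), so the conjunction on the right does not hold.

Converse. This fails: s = 16 satisfies both congruences on the right (16 ≡ 1 mod 5 and 16 ≡ 2 mod 7) yet 16 ≡ 16 (mod 35), not 9.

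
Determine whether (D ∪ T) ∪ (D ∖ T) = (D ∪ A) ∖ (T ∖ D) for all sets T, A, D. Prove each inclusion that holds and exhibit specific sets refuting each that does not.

Forward inclusion. This inclusion fails. Take T = {1}, A = ∅, D = ∅; then 1 ∈ (D ∪ T) ∪ (D ∖ T) but 1 ∉ (D ∪ A) ∖ (T ∖ D).

Reverse inclusion. This inclusion fails. Take T = ∅, A = {1}, D = ∅; then 1 ∈ (D ∪ A) ∖ (T ∖ D) but 1 ∉ (D ∪ T) ∪ (D ∖ T).

Neither inclusion holds.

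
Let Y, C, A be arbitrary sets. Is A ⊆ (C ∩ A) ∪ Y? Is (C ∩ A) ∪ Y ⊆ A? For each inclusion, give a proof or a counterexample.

Both inclusions fail.

(⊆) This inclusion fails. Take Y = ∅, C = ∅, A = {1}; then 1 ∈ A but 1 ∉ (C ∩ A) ∪ Y.

(⊇) This inclusion fails. Take Y = {1}, C = ∅, A = ∅; then 1 ∈ (C ∩ A) ∪ Y but 1 ∉ A.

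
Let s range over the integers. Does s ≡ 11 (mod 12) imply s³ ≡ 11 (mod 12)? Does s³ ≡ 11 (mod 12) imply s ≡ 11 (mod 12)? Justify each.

The biconditional holds.

[⇐] Suppose s³ ≡ 11 (mod 12). The only residue r in {0, …, 11} with r³ ≡ 11 (mod 12) is r = 11, so s ≡ 11 (mod 12).

[⇒] Suppose s ≡ 11 (mod 12). Write s = 12j + 11. Then (12j + 11)³ = 1728j³ + 4752j² + 4356j + 1331 = 12(144j³ + 396j² + 363j + 110) + 11, so s³ ≡ 11 (mod 12).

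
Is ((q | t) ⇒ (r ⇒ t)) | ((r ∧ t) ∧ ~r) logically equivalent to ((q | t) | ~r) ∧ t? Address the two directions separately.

[⇒] This fails. Under q = F, t = F, r = F, the left side is true but the right side is false.

[⇐] Assume the antecedent. If q is true, the antecedent forces (q = T, t = T, r = F) or (q = T, t = T, r = T), and the consequent holds there. If q is false, the consequent reduces to true regardless of the other variables. Either way the consequent holds.

The forward direction fails; the converse holds.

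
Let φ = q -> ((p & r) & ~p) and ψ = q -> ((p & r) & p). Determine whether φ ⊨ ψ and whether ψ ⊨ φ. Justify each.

Only the forward direction holds.

Forward direction. Assume the antecedent. If r is true, the antecedent forces (r = T, q = F, p = F) or (r = T, q = F, p = T), and q -> ((p & r) & p) holds there. If r is false, the antecedent forces (r = F, q = F, p = F) or (r = F, q = F, p = T), and q -> ((p & r) & p) holds there. Either way q -> ((p & r) & p) holds.

Converse. This fails. Under r = T, q = T, p = T, the left side is false but the right side is true.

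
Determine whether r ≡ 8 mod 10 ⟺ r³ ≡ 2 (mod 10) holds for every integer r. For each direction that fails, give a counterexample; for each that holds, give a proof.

Forward direction. Suppose r ≡ 8 mod 10. Write r = 10j + 8. Then (10j + 8)³ = 1000j³ + 2400j² + 1920j + 512 = 10(100j³ + 240j² + 192j + 51) + 2, so r³ ≡ 2 (mod 10).

Converse. For the converse, argue contrapositively. If r ≢ 8 (mod 10), then r is congruent to one of 0, 1, 2, 3, 4, 5, 6, 7, 9 modulo 10, and these give r³ ≡ 0, 1, 8, 7, 4, 5, 6, 3, 9 respectively — never 2.

Equivalent; both directions hold.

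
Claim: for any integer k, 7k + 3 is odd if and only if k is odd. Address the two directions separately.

Neither implication holds.

Forward direction. This fails: k = 6 gives 7k + 3 = 45, which is odd, but 6 is even, not odd.

Converse. This also fails: k = 1 is odd, but 7k + 3 = 10 is even, not odd.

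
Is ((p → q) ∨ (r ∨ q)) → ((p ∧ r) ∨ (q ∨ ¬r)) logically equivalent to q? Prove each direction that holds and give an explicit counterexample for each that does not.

(⟹) This fails. Under q = F, p = F, r = F, the left side is true but the right side is false.

(⟸) Assume the antecedent. If q is true, the consequent reduces to true regardless of the other variables. If q is false, the antecedent cannot hold. Either way the consequent holds.

Only the reverse direction holds.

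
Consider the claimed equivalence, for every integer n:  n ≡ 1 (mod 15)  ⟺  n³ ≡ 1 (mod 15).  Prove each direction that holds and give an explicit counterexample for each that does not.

Forward direction. Suppose n ≡ 1 (mod 15). Write n = 15j + 1. Then (15j + 1)³ = 3375j³ + 675j² + 45j + 1 = 15(225j³ + 45j² + 3j) + 1, so n³ ≡ 1 (mod 15).

Converse. Suppose n³ ≡ 1 (mod 15). The only residue r in {0, …, 14} with r³ ≡ 1 (mod 15) is r = 1, so n ≡ 1 (mod 15).

Both directions hold; the statement is true.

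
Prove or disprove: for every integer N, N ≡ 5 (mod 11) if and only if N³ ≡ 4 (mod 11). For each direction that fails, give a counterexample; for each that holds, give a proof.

[⇒] Suppose N ≡ 5 (mod 11). Write N = 11j + 5. Then (11j + 5)³ = 1331j³ + 1815j² + 825j + 125 = 11(121j³ + 165j² + 75j + 11) + 4, so N³ ≡ 4 (mod 11).

[⇐] Conversely, suppose N³ ≡ 4 (mod 11). The only residue r in {0, …, 10} with r³ ≡ 4 (mod 11) is r = 5, so N ≡ 5 (mod 11).

Both directions hold; the statement is true.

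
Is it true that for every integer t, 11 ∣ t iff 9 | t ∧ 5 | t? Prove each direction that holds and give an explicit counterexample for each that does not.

Neither implication holds.

(→) This fails: take t = 11. Certainly 11 ∣ 11, but 9 ∤ 11.

(←) This fails: take t = 45. Both 9 ∣ 45 and 5 ∣ 45, yet 45 is not a multiple of 11 (since 45 = 4·11 + 1), so 11 ∤ 45.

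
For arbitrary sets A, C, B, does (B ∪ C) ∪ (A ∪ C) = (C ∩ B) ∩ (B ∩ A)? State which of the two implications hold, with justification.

Reverse inclusion. Let x ∈ (C ∩ B) ∩ (B ∩ A). Then x ∈ A ∩ C ∩ B, from which x ∈ (B ∪ C) ∪ (A ∪ C).

Forward inclusion. This inclusion fails. Take A = {1}, C = ∅, B = ∅; then 1 ∈ (B ∪ C) ∪ (A ∪ C) but 1 ∉ (C ∩ B) ∩ (B ∩ A).

Only the reverse inclusion holds.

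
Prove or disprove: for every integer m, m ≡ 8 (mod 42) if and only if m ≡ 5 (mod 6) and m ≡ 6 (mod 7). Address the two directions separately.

(⟹) This fails: m = 8 gives 8 ≡ 8 (mod 42) but 8 ≡ 2 (mod 6), so the conjunction on the right does not hold.

(⟸) This fails: m = 41 satisfies both congruences on the right (41 ≡ 5 mod 6 and 41 ≡ 6 mod 7) yet 41 ≡ 41 (mod 42), not 8.

Neither implication holds.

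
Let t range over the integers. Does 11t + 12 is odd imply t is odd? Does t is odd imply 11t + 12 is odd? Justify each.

Converse. Suppose t is odd; write t = 2j + 1. Then 11t + 12 = 11·(2j + 1) + 12 = 2·11j + 23, which is odd.

Forward direction. Suppose 11t + 12 is odd. Since 11 is odd, 11t and t have the same parity, so 11t + 12 ≡ t + 12 (mod 2). As 12 is even, 11t + 12 is odd exactly when t is odd. Thus t is odd.

Equivalent; both directions hold.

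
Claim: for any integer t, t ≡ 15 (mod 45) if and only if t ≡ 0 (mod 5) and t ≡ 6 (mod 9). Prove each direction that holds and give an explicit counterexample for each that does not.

(⇐) If t ≡ 0 (mod 5) and t ≡ 6 (mod 9), then by the Chinese remainder theorem t ≡ 15 (mod 45). This is exactly t ≡ 15 (mod 45).

(⇒) Suppose t ≡ 15 (mod 45); write t = 45j + 15. Since 5 ∣ 45, reducing mod 5 gives t ≡ 15 ≡ 0 (mod 5); since 9 ∣ 45, reducing mod 9 gives t ≡ 15 ≡ 6 (mod 9).

Both directions hold; the statement is true.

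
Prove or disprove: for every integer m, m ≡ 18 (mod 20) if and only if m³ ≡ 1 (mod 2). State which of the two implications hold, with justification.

(⇒) This fails: take m = 18. Then 18 ≡ 18 (mod 20), but 18³ = 5832 ≡ 0 (mod 2), not 1.

(⇐) This fails: take m = 1. Then 1³ = 1 ≡ 1 (mod 2), yet 1 ≡ 1 (mod 20), not 18.

(⇒) fails and (⇐) fails.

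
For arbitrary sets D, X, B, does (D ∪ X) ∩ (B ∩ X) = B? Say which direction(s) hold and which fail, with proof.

(⊆) Let x ∈ (D ∪ X) ∩ (B ∩ X). Then either x ∈ X ∩ B and x ∉ D; or x ∈ D ∩ X ∩ B. In each case x ∈ B, so (D ∪ X) ∩ (B ∩ X) ⊆ B.

(⊇) This inclusion fails. Take D = ∅, X = ∅, B = {1}; then 1 ∈ B but 1 ∉ (D ∪ X) ∩ (B ∩ X).

(⊆) holds; (⊇) fails.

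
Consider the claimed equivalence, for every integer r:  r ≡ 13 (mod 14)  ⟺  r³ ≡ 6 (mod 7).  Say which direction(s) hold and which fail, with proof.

Only the forward direction holds.

[⇒] Suppose r ≡ 13 (mod 14). Then r³ ≡ 13³ = 2197 (mod 14), and since 7 ∣ 14, also r³ ≡ 6 (mod 7).

[⇐] This fails: take r = 3. Then 3³ = 27 ≡ 6 (mod 7), yet 3 ≡ 3 (mod 14), not 13.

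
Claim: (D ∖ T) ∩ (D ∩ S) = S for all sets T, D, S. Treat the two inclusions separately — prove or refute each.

Only the forward inclusion holds.

(⊇) This inclusion fails. Take T = ∅, D = ∅, S = {1}; then 1 ∈ S but 1 ∉ (D ∖ T) ∩ (D ∩ S).

(⊆) Let x ∈ (D ∖ T) ∩ (D ∩ S). Then x ∈ D ∩ S and x ∉ T, from which x ∈ S.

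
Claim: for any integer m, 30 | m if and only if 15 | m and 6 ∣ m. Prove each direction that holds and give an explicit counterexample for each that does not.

The biconditional holds.

(→) If 30 ∣ m, write m = 30q. Since 30 = 2·15, m = 15·(2q), so 15 ∣ m; and since 30 = 5·6, m = 6·(5q), so 6 ∣ m.

(←) Suppose 15 ∣ m and 6 ∣ m. Any common multiple of 15 and 6 is a multiple of their lcm; here lcm(15, 6) = 15·6/gcd(15, 6) = 90/3 = 30, so 30 ∣ m.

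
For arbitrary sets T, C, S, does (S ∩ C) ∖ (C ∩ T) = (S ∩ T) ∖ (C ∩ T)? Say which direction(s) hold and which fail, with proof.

Forward inclusion. This inclusion fails. Take T = ∅, C = {1}, S = {1}; then 1 ∈ (S ∩ C) ∖ (C ∩ T) but 1 ∉ (S ∩ T) ∖ (C ∩ T).

Reverse inclusion. This inclusion fails. Take T = {1}, C = ∅, S = {1}; then 1 ∈ (S ∩ T) ∖ (C ∩ T) but 1 ∉ (S ∩ C) ∖ (C ∩ T).

Neither inclusion holds.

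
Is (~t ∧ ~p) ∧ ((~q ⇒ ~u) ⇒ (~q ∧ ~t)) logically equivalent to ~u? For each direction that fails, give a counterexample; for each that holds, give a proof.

Neither implication holds.

(→) This fails. Under t = F, u = T, q = F, p = F, the left side is true but the right side is false.

(←) This fails. Under t = T, u = F, q = F, p = F, the left side is false but the right side is true.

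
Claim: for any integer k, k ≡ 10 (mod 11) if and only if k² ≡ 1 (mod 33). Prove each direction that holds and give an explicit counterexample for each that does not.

(⇒) fails and (⇐) fails.

(→) This fails: take k = 21. Then 21 ≡ 10 (mod 11), but 21² = 441 ≡ 12 (mod 33), not 1.

(←) This fails: take k = 1. Then 1² = 1 ≡ 1 (mod 33), yet 1 ≡ 1 (mod 11), not 10.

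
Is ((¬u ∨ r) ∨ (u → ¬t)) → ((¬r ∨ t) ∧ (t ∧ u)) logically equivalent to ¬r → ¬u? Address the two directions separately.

Neither direction holds.

(→) This fails. Under r = F, u = T, t = T, the left side is true but the right side is false.

(←) This fails. Under r = F, u = F, t = F, the left side is false but the right side is true.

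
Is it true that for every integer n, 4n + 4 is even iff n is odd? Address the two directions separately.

The forward direction fails; the converse holds.

(→) This fails: take n = 0. Then 4n + 4 = 4, which is even, yet n = 0 is even, not odd.

(←) Suppose n is odd. Since 4 is even, 4n is even for every n, so 4n + 4 has the same parity as 4, which is even. Hence 4n + 4 is even.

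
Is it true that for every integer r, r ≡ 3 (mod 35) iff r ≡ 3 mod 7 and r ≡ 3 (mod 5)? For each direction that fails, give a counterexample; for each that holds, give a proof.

Both implications hold.

(→) Suppose r ≡ 3 (mod 35); write r = 35j + 3. Since 7 ∣ 35, reducing mod 7 gives r ≡ 3 (mod 7); since 5 ∣ 35, reducing mod 5 gives r ≡ 3 (mod 5).

(←) Conversely, if r ≡ 3 (mod 7) and r ≡ 3 (mod 5), then by the Chinese remainder theorem r ≡ 3 (mod 35). This is exactly r ≡ 3 (mod 35).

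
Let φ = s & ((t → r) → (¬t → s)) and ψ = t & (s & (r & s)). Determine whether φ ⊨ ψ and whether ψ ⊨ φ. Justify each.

The forward direction fails; the converse holds.

(⟹) This fails. Under t = F, r = F, s = T, the left side is true but the right side is false.

(⟸) Assume the antecedent. If t is true, the antecedent forces (t = T, r = T, s = T), and s & ((t → r) → (¬t → s)) holds there. If t is false, the antecedent cannot hold. Either way s & ((t → r) → (¬t → s)) holds.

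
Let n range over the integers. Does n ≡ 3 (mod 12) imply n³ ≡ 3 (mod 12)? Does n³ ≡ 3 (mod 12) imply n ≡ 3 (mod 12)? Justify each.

The biconditional holds.

(⟹) Suppose n ≡ 3 (mod 12). Write n = 12j + 3. Then (12j + 3)³ = 1728j³ + 1296j² + 324j + 27 = 12(144j³ + 108j² + 27j + 2) + 3, so n³ ≡ 3 (mod 12).

(⟸) For the converse, argue contrapositively. If n ≢ 3 (mod 12), then n is congruent to one of 0, 1, 2, 4, 5, 6, 7, 8, 9, 10, 11 modulo 12, and these give n³ ≡ 0, 1, 8, 4, 5, 0, 7, 8, 9, 4, 11 respectively — never 3.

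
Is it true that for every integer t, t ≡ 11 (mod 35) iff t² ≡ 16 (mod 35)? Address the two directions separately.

Only the forward direction holds.

Forward direction. Suppose t ≡ 11 (mod 35). Write t = 35j + 11. Then (35j + 11)² = 1225j² + 770j + 121 = 35(35j² + 22j + 3) + 16, so t² ≡ 16 (mod 35).

Converse. This fails: take t = 4. Then 4² = 16 ≡ 16 (mod 35), yet 4 ≡ 4 (mod 35), not 11.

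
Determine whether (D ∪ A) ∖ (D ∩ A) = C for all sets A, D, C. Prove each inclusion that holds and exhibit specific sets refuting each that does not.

Forward inclusion. This inclusion fails. Take A = {1}, D = ∅, C = ∅; then 1 ∈ (D ∪ A) ∖ (D ∩ A) but 1 ∉ C.

Reverse inclusion. This inclusion fails. Take A = ∅, D = ∅, C = {1}; then 1 ∈ C but 1 ∉ (D ∪ A) ∖ (D ∩ A).

(⊆) fails and (⊇) fails.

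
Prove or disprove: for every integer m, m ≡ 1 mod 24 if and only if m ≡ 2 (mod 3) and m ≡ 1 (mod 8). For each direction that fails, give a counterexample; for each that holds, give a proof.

Neither implication holds.

(⟹) This fails: m = 1 gives 1 ≡ 1 (mod 24) but 1 ≡ 1 (mod 3), so the conjunction on the right does not hold.

(⟸) This fails: m = 17 satisfies both congruences on the right (17 ≡ 2 mod 3 and 17 ≡ 1 mod 8) yet 17 ≡ 17 (mod 24), not 1.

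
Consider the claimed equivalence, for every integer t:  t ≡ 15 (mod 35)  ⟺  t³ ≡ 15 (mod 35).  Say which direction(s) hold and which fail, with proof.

Only the forward implication holds.

[⇐] This fails: take t = 25. Then 25³ = 15625 ≡ 15 (mod 35), yet 25 ≡ 25 (mod 35), not 15.

[⇒] Suppose t ≡ 15 (mod 35). Write t = 35j + 15. Then (35j + 15)³ = 42875j³ + 55125j² + 23625j + 3375 = 35(1225j³ + 1575j² + 675j + 96) + 15, so t³ ≡ 15 (mod 35).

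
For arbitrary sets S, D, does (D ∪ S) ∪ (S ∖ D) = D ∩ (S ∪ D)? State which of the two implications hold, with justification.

Only the reverse inclusion holds.

(⊆) This inclusion fails. Take S = {1}, D = ∅; then 1 ∈ (D ∪ S) ∪ (S ∖ D) but 1 ∉ D ∩ (S ∪ D).

(⊇) Let x ∈ D ∩ (S ∪ D). Then either x ∈ D and x ∉ S; or x ∈ S ∩ D. In each case x ∈ (D ∪ S) ∪ (S ∖ D), so D ∩ (S ∪ D) ⊆ (D ∪ S) ∪ (S ∖ D).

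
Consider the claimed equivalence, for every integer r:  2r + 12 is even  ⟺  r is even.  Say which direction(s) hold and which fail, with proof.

(⇒) fails; (⇐) holds.

(⟸) Suppose r is even. Since 2 is even, 2r is even for every r, so 2r + 12 has the same parity as 12, which is even. Hence 2r + 12 is even.

(⟹) This fails: take r = 7. Then 2r + 12 = 26, which is even, yet r = 7 is odd, not even.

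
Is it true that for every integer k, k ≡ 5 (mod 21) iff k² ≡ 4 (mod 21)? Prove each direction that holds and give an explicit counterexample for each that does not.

(⟹) Suppose k ≡ 5 (mod 21). Write k = 21j + 5. Then (21j + 5)² = 441j² + 210j + 25 = 21(21j² + 10j + 1) + 4, so k² ≡ 4 (mod 21).

(⟸) This fails: take k = 2. Then 2² = 4 ≡ 4 (mod 21), yet 2 ≡ 2 (mod 21), not 5.

Not equivalent: only (⇒) holds.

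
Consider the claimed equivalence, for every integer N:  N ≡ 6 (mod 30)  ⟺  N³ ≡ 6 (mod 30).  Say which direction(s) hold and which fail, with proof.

(⟹) Suppose N ≡ 6 (mod 30). Write N = 30j + 6. Then (30j + 6)³ = 27000j³ + 16200j² + 3240j + 216 = 30(900j³ + 540j² + 108j + 7) + 6, so N³ ≡ 6 (mod 30).

(⟸) Conversely, suppose N³ ≡ 6 (mod 30). The only residue r in {0, …, 29} with r³ ≡ 6 (mod 30) is r = 6, so N ≡ 6 (mod 30).

The biconditional holds.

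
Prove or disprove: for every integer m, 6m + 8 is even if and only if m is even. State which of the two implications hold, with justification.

Only the converse holds.

(⇐) Suppose m is even. Since 6 is even, 6m is even for every m, so 6m + 8 has the same parity as 8, which is even. Hence 6m + 8 is even.

(⇒) This fails: take m = 3. Then 6m + 8 = 26, which is even, yet m = 3 is odd, not even.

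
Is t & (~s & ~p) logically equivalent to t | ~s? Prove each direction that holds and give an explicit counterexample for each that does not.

(→) Assume the antecedent. If t is true, t | ~s reduces to true regardless of the other variables. If t is false, the antecedent cannot hold. Either way t | ~s holds.

(←) This fails. Under t = F, s = F, p = F, the left side is false but the right side is true.

(⇒) holds; (⇐) fails.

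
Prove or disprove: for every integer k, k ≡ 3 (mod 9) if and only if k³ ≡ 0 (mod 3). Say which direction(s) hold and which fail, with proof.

(⟹) Suppose k ≡ 3 (mod 9). Then k³ ≡ 3³ = 27 (mod 9), and since 3 ∣ 9, also k³ ≡ 0 (mod 3).

(⟸) This fails: take k = 0. Then 0³ = 0 ≡ 0 (mod 3), yet 0 ≡ 0 (mod 9), not 3.

(⇒) holds; (⇐) fails.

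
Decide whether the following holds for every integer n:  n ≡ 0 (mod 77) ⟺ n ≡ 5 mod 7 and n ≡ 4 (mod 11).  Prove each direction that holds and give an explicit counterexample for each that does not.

(⇒) fails and (⇐) fails.

(→) This fails: n = 0 gives 0 ≡ 0 (mod 77) but 0 ≡ 0 (mod 7), so the conjunction on the right does not hold.

(←) This fails: n = 26 satisfies both congruences on the right (26 ≡ 5 mod 7 and 26 ≡ 4 mod 11) yet 26 ≡ 26 (mod 77), not 0.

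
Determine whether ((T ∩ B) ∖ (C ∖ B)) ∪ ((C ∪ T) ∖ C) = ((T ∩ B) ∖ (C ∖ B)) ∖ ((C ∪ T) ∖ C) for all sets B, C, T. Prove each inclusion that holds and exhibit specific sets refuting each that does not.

(⊇) Let x ∈ ((T ∩ B) ∖ (C ∖ B)) ∖ ((C ∪ T) ∖ C). Then x ∈ B ∩ C ∩ T, from which x ∈ ((T ∩ B) ∖ (C ∖ B)) ∪ ((C ∪ T) ∖ C).

(⊆) This inclusion fails. Take B = ∅, C = ∅, T = {1}; then 1 ∈ ((T ∩ B) ∖ (C ∖ B)) ∪ ((C ∪ T) ∖ C) but 1 ∉ ((T ∩ B) ∖ (C ∖ B)) ∖ ((C ∪ T) ∖ C).

(⊆) fails; (⊇) holds.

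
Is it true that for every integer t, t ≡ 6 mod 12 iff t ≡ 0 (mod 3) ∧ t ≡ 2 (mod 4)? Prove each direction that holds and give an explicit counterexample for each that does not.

Both directions hold.

[⇒] Suppose t ≡ 6 (mod 12); write t = 12j + 6. Since 3 ∣ 12, reducing mod 3 gives t ≡ 6 ≡ 0 (mod 3); since 4 ∣ 12, reducing mod 4 gives t ≡ 6 ≡ 2 (mod 4).

[⇐] Conversely, if t ≡ 0 (mod 3) and t ≡ 2 (mod 4), then by the Chinese remainder theorem t ≡ 6 (mod 12). This is exactly t ≡ 6 (mod 12).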